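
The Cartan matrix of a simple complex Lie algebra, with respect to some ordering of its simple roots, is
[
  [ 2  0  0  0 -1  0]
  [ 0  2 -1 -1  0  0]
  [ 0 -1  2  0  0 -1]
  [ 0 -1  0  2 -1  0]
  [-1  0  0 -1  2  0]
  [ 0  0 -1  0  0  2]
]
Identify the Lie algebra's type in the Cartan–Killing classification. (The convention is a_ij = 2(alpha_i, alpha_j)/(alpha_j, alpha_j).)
A_6 (sl(7))

The matrix has rank 6 with 2's on the diagonal. Reading the off-diagonal entries as Dynkin edges (a single edge where a_ij = a_ji = -1; a double or triple edge where a_ij * a_ji = 2 or 3), the diagram is a chain of 6 nodes with single edges (A_6). One simple-root ordering that puts it in standard form is (alpha_6, alpha_3, alpha_2, alpha_4, alpha_5, alpha_1). So the algebra is type A_6, i.e. sl(7).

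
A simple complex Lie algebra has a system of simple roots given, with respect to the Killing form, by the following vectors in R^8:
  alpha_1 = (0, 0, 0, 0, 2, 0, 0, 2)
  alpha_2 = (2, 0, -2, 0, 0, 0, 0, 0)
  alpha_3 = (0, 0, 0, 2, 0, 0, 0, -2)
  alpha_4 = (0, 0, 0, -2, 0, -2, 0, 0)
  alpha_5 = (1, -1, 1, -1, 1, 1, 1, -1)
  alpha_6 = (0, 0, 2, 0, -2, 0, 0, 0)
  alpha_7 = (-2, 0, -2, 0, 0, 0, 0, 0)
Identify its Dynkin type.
E7

Compute the Cartan integers a_ij = 2(alpha_i, alpha_j)/(alpha_j, alpha_j); the resulting 7x7 Cartan matrix is
[[2, 0, -1, 0, 0, -1, 0], [0, 2, 0, 0, 0, -1, 0], [-1, 0, 2, -1, 0, 0, 0], [0, 0, -1, 2, 0, 0, 0], [0, 0, 0, 0, 2, 0, -1], [-1, -1, 0, 0, 0, 2, -1], [0, 0, 0, 0, -1, -1, 2]].
All simple roots have the same length, so the diagram is simply laced. The associated Dynkin diagram is a chain of 6 nodes with one extra node attached to the third node from one end (E_7), so the type is E_7.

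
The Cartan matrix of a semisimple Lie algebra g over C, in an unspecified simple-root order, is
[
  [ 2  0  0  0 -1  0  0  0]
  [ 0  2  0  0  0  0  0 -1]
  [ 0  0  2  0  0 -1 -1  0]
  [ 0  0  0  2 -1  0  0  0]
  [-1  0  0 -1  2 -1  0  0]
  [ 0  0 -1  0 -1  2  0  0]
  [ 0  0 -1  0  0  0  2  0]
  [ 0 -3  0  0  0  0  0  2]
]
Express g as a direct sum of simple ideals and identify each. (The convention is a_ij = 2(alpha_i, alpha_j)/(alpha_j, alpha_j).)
The diagram associated to this matrix has two connected components: the simple roots {alpha_1, alpha_3, alpha_4, alpha_5, alpha_6, alpha_7} form a chain of 4 nodes with a fork of two nodes at one end (D_6), and {alpha_2, alpha_8} form two nodes joined by a triple edge (G_2). A semisimple Lie algebra decomposes uniquely as the direct sum of simple ideals, one per connected component of its Dynkin diagram, so g ≅ D_6 ⊕ G_2 (dimension 66 + 14 = 80).

D6 ⊕ G2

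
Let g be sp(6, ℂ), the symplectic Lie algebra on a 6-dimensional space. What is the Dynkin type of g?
C_3

This is sp(6), which has dimension 6(6+1)/2 = 21 and rank 6/2 = 3. In the classification of classical Lie algebras, the symplectic algebra sp(2n) has type C_n; here n = 3, so the Dynkin diagram is a chain of 3 nodes with a double edge at one end; the terminal node there is the unique long simple root (C_3). Hence the type is C_3.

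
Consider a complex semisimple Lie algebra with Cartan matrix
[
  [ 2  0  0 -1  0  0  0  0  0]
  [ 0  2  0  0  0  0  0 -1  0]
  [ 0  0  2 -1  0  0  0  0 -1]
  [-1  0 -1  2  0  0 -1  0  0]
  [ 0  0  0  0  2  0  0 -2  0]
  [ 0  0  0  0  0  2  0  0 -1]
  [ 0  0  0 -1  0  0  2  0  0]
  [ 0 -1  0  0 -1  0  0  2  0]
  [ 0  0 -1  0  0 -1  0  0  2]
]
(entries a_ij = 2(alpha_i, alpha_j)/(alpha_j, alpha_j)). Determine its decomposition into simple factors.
C3 + D6

The diagram associated to this matrix has two connected components: the simple roots {alpha_2, alpha_5, alpha_8} form a chain of 3 nodes with a double edge at one end; the terminal node there is the unique long simple root (C_3), and {alpha_1, alpha_3, alpha_4, alpha_6, alpha_7, alpha_9} form a chain of 4 nodes with a fork of two nodes at one end (D_6). A semisimple Lie algebra decomposes uniquely as the direct sum of simple ideals, one per connected component of its Dynkin diagram, so g ≅ C_3 ⊕ D_6 (dimension 21 + 66 = 87).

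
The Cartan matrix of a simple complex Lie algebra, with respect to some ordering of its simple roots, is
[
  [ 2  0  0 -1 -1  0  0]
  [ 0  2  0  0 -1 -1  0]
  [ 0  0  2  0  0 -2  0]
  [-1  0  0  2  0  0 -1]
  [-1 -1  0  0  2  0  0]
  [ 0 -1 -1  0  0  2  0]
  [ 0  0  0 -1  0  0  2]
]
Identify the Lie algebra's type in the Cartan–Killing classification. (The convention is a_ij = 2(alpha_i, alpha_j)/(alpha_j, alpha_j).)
The matrix has rank 7 with 2's on the diagonal. Reading the off-diagonal entries as Dynkin edges (a single edge where a_ij = a_ji = -1; a double or triple edge where a_ij * a_ji = 2 or 3), the diagram is a chain of 7 nodes with a double edge at one end; the terminal node there is the unique long simple root (C_7). One simple-root ordering that puts it in standard form is (alpha_7, alpha_4, alpha_1, alpha_5, alpha_2, alpha_6, alpha_3). So the algebra is type C_7, i.e. sp(14).

C7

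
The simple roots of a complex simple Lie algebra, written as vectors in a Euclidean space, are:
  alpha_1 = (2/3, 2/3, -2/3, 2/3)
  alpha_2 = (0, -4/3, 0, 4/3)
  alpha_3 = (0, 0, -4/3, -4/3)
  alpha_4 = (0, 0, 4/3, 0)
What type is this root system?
F_4

Compute the Cartan integers a_ij = 2(alpha_i, alpha_j)/(alpha_j, alpha_j); the resulting 4x4 Cartan matrix is
[[2, 0, 0, -1], [0, 2, -1, 0], [0, -1, 2, -2], [-1, 0, -1, 2]].
The roots have two lengths (squared-length ratio 2:1); the short ones are alpha_{1,4}. The associated Dynkin diagram is a chain of 4 nodes with a double edge between the middle two (F_4), so the type is F_4.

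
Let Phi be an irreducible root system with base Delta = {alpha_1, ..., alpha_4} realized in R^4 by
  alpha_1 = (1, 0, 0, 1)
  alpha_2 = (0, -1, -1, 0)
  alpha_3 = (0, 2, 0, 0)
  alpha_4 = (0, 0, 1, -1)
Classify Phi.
C_4 (sp(8))

Compute the Cartan integers a_ij = 2(alpha_i, alpha_j)/(alpha_j, alpha_j); the resulting 4x4 Cartan matrix is
[[2, 0, 0, -1], [0, 2, -1, -1], [0, -2, 2, 0], [-1, -1, 0, 2]].
The roots have two lengths (squared-length ratio 2:1); the short ones are alpha_{1,2,4}. The associated Dynkin diagram is a chain of 4 nodes with a double edge at one end; the terminal node there is the unique long simple root (C_4), so the type is C_4 (the algebra sp(8)).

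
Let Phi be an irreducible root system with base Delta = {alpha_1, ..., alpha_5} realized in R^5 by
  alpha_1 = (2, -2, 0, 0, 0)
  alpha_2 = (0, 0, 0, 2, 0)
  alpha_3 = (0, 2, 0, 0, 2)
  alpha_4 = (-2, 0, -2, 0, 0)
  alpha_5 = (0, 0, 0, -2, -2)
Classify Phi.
Compute the Cartan integers a_ij = 2(alpha_i, alpha_j)/(alpha_j, alpha_j); the resulting 5x5 Cartan matrix is
[[2, 0, -1, -1, 0], [0, 2, 0, 0, -1], [-1, 0, 2, 0, -1], [-1, 0, 0, 2, 0], [0, -2, -1, 0, 2]].
The roots have two lengths (squared-length ratio 2:1); the short ones are alpha_{2}. The associated Dynkin diagram is a chain of 5 nodes with a double edge at one end; the terminal node there is the unique short simple root (B_5), so the type is B_5 (the algebra so(11)).

B_5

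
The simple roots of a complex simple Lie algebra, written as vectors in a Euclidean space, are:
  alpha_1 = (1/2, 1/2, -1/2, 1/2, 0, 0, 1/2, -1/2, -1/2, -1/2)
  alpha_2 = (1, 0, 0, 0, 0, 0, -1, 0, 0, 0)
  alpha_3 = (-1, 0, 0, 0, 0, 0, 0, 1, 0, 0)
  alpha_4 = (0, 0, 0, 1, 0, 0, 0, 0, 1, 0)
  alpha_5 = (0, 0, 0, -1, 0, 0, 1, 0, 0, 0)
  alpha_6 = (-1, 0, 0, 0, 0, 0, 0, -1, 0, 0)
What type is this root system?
E6

Compute the Cartan integers a_ij = 2(alpha_i, alpha_j)/(alpha_j, alpha_j); the resulting 6x6 Cartan matrix is
[[2, 0, -1, 0, 0, 0], [0, 2, -1, 0, -1, -1], [-1, -1, 2, 0, 0, 0], [0, 0, 0, 2, -1, 0], [0, -1, 0, -1, 2, 0], [0, -1, 0, 0, 0, 2]].
All simple roots have the same length, so the diagram is simply laced. The associated Dynkin diagram is a chain of 5 nodes with one extra node attached to the third node from one end (E_6), so the type is E_6.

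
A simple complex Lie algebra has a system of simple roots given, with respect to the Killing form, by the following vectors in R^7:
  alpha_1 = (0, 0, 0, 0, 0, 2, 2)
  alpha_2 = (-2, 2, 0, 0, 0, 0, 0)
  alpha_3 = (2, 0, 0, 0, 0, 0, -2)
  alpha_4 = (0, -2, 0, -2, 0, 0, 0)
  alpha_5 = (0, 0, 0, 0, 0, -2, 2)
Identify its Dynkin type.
Compute the Cartan integers a_ij = 2(alpha_i, alpha_j)/(alpha_j, alpha_j); the resulting 5x5 Cartan matrix is
[[2, 0, -1, 0, 0], [0, 2, -1, -1, 0], [-1, -1, 2, 0, -1], [0, -1, 0, 2, 0], [0, 0, -1, 0, 2]].
All simple roots have the same length, so the diagram is simply laced. The associated Dynkin diagram is a chain of 3 nodes with a fork of two nodes at one end (D_5), so the type is D_5 (the algebra so(10)).

D5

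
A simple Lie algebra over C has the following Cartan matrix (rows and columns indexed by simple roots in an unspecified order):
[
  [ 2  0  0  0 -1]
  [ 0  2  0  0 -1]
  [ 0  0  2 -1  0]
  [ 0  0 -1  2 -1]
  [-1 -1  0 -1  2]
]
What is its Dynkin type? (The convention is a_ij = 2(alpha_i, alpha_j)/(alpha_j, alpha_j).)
D5

The matrix has rank 5 with 2's on the diagonal. Reading the off-diagonal entries as Dynkin edges (a single edge where a_ij = a_ji = -1; a double or triple edge where a_ij * a_ji = 2 or 3), the diagram is a chain of 3 nodes with a fork of two nodes at one end (D_5). One simple-root ordering that puts it in standard form is (alpha_3, alpha_4, alpha_5, alpha_1, alpha_2). So the algebra is type D_5, i.e. so(10).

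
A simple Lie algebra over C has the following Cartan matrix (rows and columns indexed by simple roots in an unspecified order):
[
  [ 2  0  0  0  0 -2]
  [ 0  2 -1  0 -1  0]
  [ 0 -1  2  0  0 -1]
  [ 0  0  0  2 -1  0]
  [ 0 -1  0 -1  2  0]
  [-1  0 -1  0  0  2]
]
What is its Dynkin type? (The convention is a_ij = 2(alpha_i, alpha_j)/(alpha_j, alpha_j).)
C6

The matrix has rank 6 with 2's on the diagonal. Reading the off-diagonal entries as Dynkin edges (a single edge where a_ij = a_ji = -1; a double or triple edge where a_ij * a_ji = 2 or 3), the diagram is a chain of 6 nodes with a double edge at one end; the terminal node there is the unique long simple root (C_6). One simple-root ordering that puts it in standard form is (alpha_4, alpha_5, alpha_2, alpha_3, alpha_6, alpha_1). So the algebra is type C_6, i.e. sp(12).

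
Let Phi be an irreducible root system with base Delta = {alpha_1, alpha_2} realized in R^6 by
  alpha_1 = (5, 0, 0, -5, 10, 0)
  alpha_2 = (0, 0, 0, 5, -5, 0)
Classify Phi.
Compute the Cartan integers a_ij = 2(alpha_i, alpha_j)/(alpha_j, alpha_j); the resulting 2x2 Cartan matrix is
[[2, -3], [-1, 2]].
The roots have two lengths (squared-length ratio 3:1); the short ones are alpha_{2}. The associated Dynkin diagram is two nodes joined by a triple edge (G_2), so the type is G_2.

type G_2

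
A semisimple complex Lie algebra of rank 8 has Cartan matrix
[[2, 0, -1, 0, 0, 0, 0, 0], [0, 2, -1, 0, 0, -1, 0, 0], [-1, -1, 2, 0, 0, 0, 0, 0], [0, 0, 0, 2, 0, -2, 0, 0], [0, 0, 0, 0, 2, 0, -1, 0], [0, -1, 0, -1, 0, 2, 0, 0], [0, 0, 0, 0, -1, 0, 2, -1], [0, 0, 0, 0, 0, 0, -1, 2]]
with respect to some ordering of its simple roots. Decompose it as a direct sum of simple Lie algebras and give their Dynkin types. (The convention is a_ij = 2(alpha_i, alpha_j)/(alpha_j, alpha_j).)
A_3 (sl(4)) + C_5 (sp(10))

The diagram associated to this matrix has two connected components: the simple roots {alpha_5, alpha_7, alpha_8} form a chain of 3 nodes with single edges (A_3), and {alpha_1, alpha_2, alpha_3, alpha_4, alpha_6} form a chain of 5 nodes with a double edge at one end; the terminal node there is the unique long simple root (C_5). A semisimple Lie algebra decomposes uniquely as the direct sum of simple ideals, one per connected component of its Dynkin diagram, so g ≅ A_3 ⊕ C_5 (dimension 15 + 55 = 70).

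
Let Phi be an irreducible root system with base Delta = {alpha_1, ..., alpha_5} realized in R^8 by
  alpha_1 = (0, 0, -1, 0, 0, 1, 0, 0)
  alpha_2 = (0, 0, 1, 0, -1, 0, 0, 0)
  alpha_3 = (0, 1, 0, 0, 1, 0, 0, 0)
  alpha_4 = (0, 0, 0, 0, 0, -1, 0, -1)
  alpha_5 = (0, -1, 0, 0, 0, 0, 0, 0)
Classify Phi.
Compute the Cartan integers a_ij = 2(alpha_i, alpha_j)/(alpha_j, alpha_j); the resulting 5x5 Cartan matrix is
[[2, -1, 0, -1, 0], [-1, 2, -1, 0, 0], [0, -1, 2, 0, -2], [-1, 0, 0, 2, 0], [0, 0, -1, 0, 2]].
The roots have two lengths (squared-length ratio 2:1); the short ones are alpha_{5}. The associated Dynkin diagram is a chain of 5 nodes with a double edge at one end; the terminal node there is the unique short simple root (B_5), so the type is B_5 (the algebra so(11)).

B5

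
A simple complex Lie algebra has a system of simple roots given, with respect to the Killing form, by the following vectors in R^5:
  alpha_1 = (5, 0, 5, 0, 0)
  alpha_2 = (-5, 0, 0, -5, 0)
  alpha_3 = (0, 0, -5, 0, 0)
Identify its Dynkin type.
B_3 (so(7))

Compute the Cartan integers a_ij = 2(alpha_i, alpha_j)/(alpha_j, alpha_j); the resulting 3x3 Cartan matrix is
[[2, -1, -2], [-1, 2, 0], [-1, 0, 2]].
The roots have two lengths (squared-length ratio 2:1); the short ones are alpha_{3}. The associated Dynkin diagram is a chain of 3 nodes with a double edge at one end; the terminal node there is the unique short simple root (B_3), so the type is B_3 (the algebra so(7)).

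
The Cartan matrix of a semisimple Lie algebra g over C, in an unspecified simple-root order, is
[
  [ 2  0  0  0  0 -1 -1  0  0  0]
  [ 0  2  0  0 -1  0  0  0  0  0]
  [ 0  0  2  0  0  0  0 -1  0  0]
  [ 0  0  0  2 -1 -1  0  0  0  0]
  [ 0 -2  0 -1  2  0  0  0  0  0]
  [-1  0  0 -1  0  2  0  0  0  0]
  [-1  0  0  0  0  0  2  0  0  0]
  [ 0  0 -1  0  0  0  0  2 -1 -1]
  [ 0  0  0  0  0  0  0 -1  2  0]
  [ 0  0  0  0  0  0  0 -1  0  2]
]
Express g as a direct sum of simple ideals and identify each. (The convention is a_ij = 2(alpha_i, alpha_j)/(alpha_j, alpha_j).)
type B_6 ⊕ type D_4

The diagram associated to this matrix has two connected components: the simple roots {alpha_1, alpha_2, alpha_4, alpha_5, alpha_6, alpha_7} form a chain of 6 nodes with a double edge at one end; the terminal node there is the unique short simple root (B_6), and {alpha_3, alpha_8, alpha_9, alpha_10} form a chain of 2 nodes with a fork of two nodes at one end (D_4). A semisimple Lie algebra decomposes uniquely as the direct sum of simple ideals, one per connected component of its Dynkin diagram, so g ≅ B_6 ⊕ D_4 (dimension 78 + 28 = 106).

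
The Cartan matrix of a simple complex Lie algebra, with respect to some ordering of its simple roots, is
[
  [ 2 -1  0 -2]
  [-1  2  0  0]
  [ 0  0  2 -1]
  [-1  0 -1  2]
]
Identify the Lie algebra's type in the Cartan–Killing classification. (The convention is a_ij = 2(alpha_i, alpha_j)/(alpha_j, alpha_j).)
The matrix has rank 4 with 2's on the diagonal. Reading the off-diagonal entries as Dynkin edges (a single edge where a_ij = a_ji = -1; a double or triple edge where a_ij * a_ji = 2 or 3), the diagram is a chain of 4 nodes with a double edge between the middle two (F_4). One simple-root ordering that puts it in standard form is (alpha_2, alpha_1, alpha_4, alpha_3). So the algebra is type F_4.

F_4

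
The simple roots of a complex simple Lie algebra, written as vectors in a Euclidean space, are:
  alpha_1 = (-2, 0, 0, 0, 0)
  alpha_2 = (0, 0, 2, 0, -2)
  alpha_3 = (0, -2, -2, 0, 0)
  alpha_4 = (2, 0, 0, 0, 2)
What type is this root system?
B_4 (so(9))

Compute the Cartan integers a_ij = 2(alpha_i, alpha_j)/(alpha_j, alpha_j); the resulting 4x4 Cartan matrix is
[[2, 0, 0, -1], [0, 2, -1, -1], [0, -1, 2, 0], [-2, -1, 0, 2]].
The roots have two lengths (squared-length ratio 2:1); the short ones are alpha_{1}. The associated Dynkin diagram is a chain of 4 nodes with a double edge at one end; the terminal node there is the unique short simple root (B_4), so the type is B_4 (the algebra so(9)).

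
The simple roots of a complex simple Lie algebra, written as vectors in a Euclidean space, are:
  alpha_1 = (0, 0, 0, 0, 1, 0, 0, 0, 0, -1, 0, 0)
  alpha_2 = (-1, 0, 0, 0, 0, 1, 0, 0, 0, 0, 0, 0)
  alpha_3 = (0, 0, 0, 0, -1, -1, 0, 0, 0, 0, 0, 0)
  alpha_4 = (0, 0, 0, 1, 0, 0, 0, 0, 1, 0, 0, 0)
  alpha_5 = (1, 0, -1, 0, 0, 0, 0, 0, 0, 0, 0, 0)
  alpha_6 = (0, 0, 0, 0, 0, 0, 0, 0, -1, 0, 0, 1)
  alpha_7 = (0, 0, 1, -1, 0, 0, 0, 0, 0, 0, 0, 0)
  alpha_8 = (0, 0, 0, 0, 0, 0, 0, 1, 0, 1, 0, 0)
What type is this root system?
Compute the Cartan integers a_ij = 2(alpha_i, alpha_j)/(alpha_j, alpha_j); the resulting 8x8 Cartan matrix is
[[2, 0, -1, 0, 0, 0, 0, -1], [0, 2, -1, 0, -1, 0, 0, 0], [-1, -1, 2, 0, 0, 0, 0, 0], [0, 0, 0, 2, 0, -1, -1, 0], [0, -1, 0, 0, 2, 0, -1, 0], [0, 0, 0, -1, 0, 2, 0, 0], [0, 0, 0, -1, -1, 0, 2, 0], [-1, 0, 0, 0, 0, 0, 0, 2]].
All simple roots have the same length, so the diagram is simply laced. The associated Dynkin diagram is a chain of 8 nodes with single edges (A_8), so the type is A_8 (the algebra sl(9)).

A_8 (sl(9))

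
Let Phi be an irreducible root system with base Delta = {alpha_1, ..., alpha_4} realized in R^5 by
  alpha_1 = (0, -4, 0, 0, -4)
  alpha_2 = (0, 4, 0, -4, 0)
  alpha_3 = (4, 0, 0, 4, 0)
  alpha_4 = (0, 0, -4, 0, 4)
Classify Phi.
Compute the Cartan integers a_ij = 2(alpha_i, alpha_j)/(alpha_j, alpha_j); the resulting 4x4 Cartan matrix is
[[2, -1, 0, -1], [-1, 2, -1, 0], [0, -1, 2, 0], [-1, 0, 0, 2]].
All simple roots have the same length, so the diagram is simply laced. The associated Dynkin diagram is a chain of 4 nodes with single edges (A_4), so the type is A_4 (the algebra sl(5)).

A_4 (sl(5))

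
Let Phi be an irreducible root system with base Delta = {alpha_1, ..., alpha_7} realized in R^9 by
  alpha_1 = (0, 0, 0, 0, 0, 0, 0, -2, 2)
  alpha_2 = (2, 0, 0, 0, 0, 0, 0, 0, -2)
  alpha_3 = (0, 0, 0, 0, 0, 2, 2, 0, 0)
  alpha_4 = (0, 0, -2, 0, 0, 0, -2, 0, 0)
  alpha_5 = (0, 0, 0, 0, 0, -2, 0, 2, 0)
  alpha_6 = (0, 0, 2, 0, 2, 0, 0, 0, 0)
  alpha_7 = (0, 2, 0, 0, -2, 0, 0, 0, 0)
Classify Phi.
A_7

Compute the Cartan integers a_ij = 2(alpha_i, alpha_j)/(alpha_j, alpha_j); the resulting 7x7 Cartan matrix is
[[2, -1, 0, 0, -1, 0, 0], [-1, 2, 0, 0, 0, 0, 0], [0, 0, 2, -1, -1, 0, 0], [0, 0, -1, 2, 0, -1, 0], [-1, 0, -1, 0, 2, 0, 0], [0, 0, 0, -1, 0, 2, -1], [0, 0, 0, 0, 0, -1, 2]].
All simple roots have the same length, so the diagram is simply laced. The associated Dynkin diagram is a chain of 7 nodes with single edges (A_7), so the type is A_7 (the algebra sl(8)).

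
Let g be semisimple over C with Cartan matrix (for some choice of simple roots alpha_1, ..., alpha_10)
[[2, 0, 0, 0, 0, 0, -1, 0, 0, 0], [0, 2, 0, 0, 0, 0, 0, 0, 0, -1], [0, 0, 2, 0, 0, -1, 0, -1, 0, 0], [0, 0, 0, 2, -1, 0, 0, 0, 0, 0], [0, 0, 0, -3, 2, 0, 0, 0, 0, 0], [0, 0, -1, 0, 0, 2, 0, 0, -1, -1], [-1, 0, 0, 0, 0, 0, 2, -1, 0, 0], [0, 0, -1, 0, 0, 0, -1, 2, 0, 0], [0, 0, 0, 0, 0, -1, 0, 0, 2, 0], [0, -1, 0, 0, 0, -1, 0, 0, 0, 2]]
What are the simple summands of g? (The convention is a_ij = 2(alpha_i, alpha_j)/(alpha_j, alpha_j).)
The diagram associated to this matrix has two connected components: the simple roots {alpha_1, alpha_2, alpha_3, alpha_6, alpha_7, alpha_8, alpha_9, alpha_10} form a chain of 7 nodes with one extra node attached to the third node from one end (E_8), and {alpha_4, alpha_5} form two nodes joined by a triple edge (G_2). A semisimple Lie algebra decomposes uniquely as the direct sum of simple ideals, one per connected component of its Dynkin diagram, so g ≅ E_8 ⊕ G_2 (dimension 248 + 14 = 262).

type E_8 + type G_2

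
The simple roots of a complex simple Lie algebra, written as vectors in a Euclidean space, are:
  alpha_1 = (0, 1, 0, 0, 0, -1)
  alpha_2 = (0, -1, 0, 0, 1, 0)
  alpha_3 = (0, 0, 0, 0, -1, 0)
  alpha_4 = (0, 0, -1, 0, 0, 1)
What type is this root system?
type B_4

Compute the Cartan integers a_ij = 2(alpha_i, alpha_j)/(alpha_j, alpha_j); the resulting 4x4 Cartan matrix is
[[2, -1, 0, -1], [-1, 2, -2, 0], [0, -1, 2, 0], [-1, 0, 0, 2]].
The roots have two lengths (squared-length ratio 2:1); the short ones are alpha_{3}. The associated Dynkin diagram is a chain of 4 nodes with a double edge at one end; the terminal node there is the unique short simple root (B_4), so the type is B_4 (the algebra so(9)).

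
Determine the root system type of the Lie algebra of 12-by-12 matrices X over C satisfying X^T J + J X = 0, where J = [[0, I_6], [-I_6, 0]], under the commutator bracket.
This is sp(12), which has dimension 12(12+1)/2 = 78 and rank 12/2 = 6. In the classification of classical Lie algebras, the symplectic algebra sp(2n) has type C_n; here n = 6, so the Dynkin diagram is a chain of 6 nodes with a double edge at one end; the terminal node there is the unique long simple root (C_6). Hence the type is C_6.

C6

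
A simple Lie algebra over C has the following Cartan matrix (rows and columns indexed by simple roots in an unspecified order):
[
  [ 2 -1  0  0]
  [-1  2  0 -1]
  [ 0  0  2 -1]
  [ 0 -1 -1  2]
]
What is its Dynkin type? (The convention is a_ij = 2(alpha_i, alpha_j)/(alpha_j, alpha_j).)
The matrix has rank 4 with 2's on the diagonal. Reading the off-diagonal entries as Dynkin edges (a single edge where a_ij = a_ji = -1; a double or triple edge where a_ij * a_ji = 2 or 3), the diagram is a chain of 4 nodes with single edges (A_4). One simple-root ordering that puts it in standard form is (alpha_1, alpha_2, alpha_4, alpha_3). So the algebra is type A_4, i.e. sl(5).

type A_4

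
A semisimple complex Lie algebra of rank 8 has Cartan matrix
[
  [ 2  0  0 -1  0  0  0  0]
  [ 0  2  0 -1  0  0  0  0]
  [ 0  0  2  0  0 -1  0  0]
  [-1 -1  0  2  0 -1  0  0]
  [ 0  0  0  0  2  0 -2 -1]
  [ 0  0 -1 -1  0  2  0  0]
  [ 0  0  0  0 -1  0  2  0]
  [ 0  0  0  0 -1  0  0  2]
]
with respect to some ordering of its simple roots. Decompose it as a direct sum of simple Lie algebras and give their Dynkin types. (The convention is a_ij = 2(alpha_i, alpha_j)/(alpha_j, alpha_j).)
B3 ⊕ D5

The diagram associated to this matrix has two connected components: the simple roots {alpha_5, alpha_7, alpha_8} form a chain of 3 nodes with a double edge at one end; the terminal node there is the unique short simple root (B_3), and {alpha_1, alpha_2, alpha_3, alpha_4, alpha_6} form a chain of 3 nodes with a fork of two nodes at one end (D_5). A semisimple Lie algebra decomposes uniquely as the direct sum of simple ideals, one per connected component of its Dynkin diagram, so g ≅ B_3 ⊕ D_5 (dimension 21 + 45 = 66).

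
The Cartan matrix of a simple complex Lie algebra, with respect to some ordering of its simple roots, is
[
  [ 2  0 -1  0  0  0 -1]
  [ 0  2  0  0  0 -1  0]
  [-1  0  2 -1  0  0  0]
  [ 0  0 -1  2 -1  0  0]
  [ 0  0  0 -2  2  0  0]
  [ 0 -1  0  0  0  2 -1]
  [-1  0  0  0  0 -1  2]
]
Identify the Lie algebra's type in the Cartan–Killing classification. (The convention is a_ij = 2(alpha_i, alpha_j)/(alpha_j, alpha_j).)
The matrix has rank 7 with 2's on the diagonal. Reading the off-diagonal entries as Dynkin edges (a single edge where a_ij = a_ji = -1; a double or triple edge where a_ij * a_ji = 2 or 3), the diagram is a chain of 7 nodes with a double edge at one end; the terminal node there is the unique long simple root (C_7). One simple-root ordering that puts it in standard form is (alpha_2, alpha_6, alpha_7, alpha_1, alpha_3, alpha_4, alpha_5). So the algebra is type C_7, i.e. sp(14).

C_7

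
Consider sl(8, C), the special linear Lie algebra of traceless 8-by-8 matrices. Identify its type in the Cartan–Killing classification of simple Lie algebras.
This is sl(8), which has dimension 8^2 - 1 = 63 and rank 8 - 1 = 7 (a Cartan subalgebra is the diagonal traceless matrices). In the classification of classical Lie algebras, the special linear algebra sl(n+1) has type A_n; here n = 7, so the Dynkin diagram is a chain of 7 nodes with single edges (A_7). Hence the type is A_7.

type A_7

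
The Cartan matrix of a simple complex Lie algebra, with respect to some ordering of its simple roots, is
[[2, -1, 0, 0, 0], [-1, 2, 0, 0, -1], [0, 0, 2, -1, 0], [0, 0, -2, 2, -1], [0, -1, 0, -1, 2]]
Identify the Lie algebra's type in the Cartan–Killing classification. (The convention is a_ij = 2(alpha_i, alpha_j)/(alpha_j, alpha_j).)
The matrix has rank 5 with 2's on the diagonal. Reading the off-diagonal entries as Dynkin edges (a single edge where a_ij = a_ji = -1; a double or triple edge where a_ij * a_ji = 2 or 3), the diagram is a chain of 5 nodes with a double edge at one end; the terminal node there is the unique short simple root (B_5). One simple-root ordering that puts it in standard form is (alpha_1, alpha_2, alpha_5, alpha_4, alpha_3). So the algebra is type B_5, i.e. so(11).

B_5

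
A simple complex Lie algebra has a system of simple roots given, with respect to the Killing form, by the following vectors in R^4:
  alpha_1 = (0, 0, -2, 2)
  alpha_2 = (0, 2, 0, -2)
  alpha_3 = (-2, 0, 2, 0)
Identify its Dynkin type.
A3

Compute the Cartan integers a_ij = 2(alpha_i, alpha_j)/(alpha_j, alpha_j); the resulting 3x3 Cartan matrix is
[[2, -1, -1], [-1, 2, 0], [-1, 0, 2]].
All simple roots have the same length, so the diagram is simply laced. The associated Dynkin diagram is a chain of 3 nodes with single edges (A_3), so the type is A_3 (the algebra sl(4)).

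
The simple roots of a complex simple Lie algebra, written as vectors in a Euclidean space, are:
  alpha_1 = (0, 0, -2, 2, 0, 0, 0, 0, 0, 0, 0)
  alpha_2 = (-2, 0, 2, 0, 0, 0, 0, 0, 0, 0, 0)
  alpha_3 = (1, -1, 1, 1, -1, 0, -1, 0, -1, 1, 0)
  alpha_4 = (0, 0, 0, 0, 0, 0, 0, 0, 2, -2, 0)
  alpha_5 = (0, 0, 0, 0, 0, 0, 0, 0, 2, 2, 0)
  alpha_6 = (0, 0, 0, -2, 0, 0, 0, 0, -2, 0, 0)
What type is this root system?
E_6

Compute the Cartan integers a_ij = 2(alpha_i, alpha_j)/(alpha_j, alpha_j); the resulting 6x6 Cartan matrix is
[[2, -1, 0, 0, 0, -1], [-1, 2, 0, 0, 0, 0], [0, 0, 2, -1, 0, 0], [0, 0, -1, 2, 0, -1], [0, 0, 0, 0, 2, -1], [-1, 0, 0, -1, -1, 2]].
All simple roots have the same length, so the diagram is simply laced. The associated Dynkin diagram is a chain of 5 nodes with one extra node attached to the third node from one end (E_6), so the type is E_6.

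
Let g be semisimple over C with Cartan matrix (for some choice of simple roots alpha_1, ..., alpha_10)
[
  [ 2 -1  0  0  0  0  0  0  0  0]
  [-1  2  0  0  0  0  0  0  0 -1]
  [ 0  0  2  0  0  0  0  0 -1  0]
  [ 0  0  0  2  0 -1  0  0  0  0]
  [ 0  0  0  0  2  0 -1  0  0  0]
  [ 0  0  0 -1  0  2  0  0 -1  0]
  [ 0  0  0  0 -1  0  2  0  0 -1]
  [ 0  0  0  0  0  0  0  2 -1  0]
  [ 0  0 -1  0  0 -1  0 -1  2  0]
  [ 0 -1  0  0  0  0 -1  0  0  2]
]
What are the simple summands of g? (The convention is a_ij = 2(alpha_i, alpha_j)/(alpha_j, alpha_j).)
type A_5 + type D_5

The diagram associated to this matrix has two connected components: the simple roots {alpha_1, alpha_2, alpha_5, alpha_7, alpha_10} form a chain of 5 nodes with single edges (A_5), and {alpha_3, alpha_4, alpha_6, alpha_8, alpha_9} form a chain of 3 nodes with a fork of two nodes at one end (D_5). A semisimple Lie algebra decomposes uniquely as the direct sum of simple ideals, one per connected component of its Dynkin diagram, so g ≅ A_5 ⊕ D_5 (dimension 35 + 45 = 80).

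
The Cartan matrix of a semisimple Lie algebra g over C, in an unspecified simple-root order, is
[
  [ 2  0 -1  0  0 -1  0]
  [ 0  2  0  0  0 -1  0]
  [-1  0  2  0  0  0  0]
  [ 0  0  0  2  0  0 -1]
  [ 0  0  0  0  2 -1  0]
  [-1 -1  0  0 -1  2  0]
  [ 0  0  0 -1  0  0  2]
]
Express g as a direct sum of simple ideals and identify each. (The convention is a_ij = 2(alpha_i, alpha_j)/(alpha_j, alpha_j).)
The diagram associated to this matrix has two connected components: the simple roots {alpha_4, alpha_7} form a chain of 2 nodes with single edges (A_2), and {alpha_1, alpha_2, alpha_3, alpha_5, alpha_6} form a chain of 3 nodes with a fork of two nodes at one end (D_5). A semisimple Lie algebra decomposes uniquely as the direct sum of simple ideals, one per connected component of its Dynkin diagram, so g ≅ A_2 ⊕ D_5 (dimension 8 + 45 = 53).

type A_2 ⊕ type D_5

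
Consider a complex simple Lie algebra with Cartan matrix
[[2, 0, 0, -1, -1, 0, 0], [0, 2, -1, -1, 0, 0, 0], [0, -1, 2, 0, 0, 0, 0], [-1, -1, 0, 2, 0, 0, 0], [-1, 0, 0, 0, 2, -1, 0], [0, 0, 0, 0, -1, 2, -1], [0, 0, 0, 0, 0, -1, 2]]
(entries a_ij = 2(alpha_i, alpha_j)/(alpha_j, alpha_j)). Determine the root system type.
A7

The matrix has rank 7 with 2's on the diagonal. Reading the off-diagonal entries as Dynkin edges (a single edge where a_ij = a_ji = -1; a double or triple edge where a_ij * a_ji = 2 or 3), the diagram is a chain of 7 nodes with single edges (A_7). One simple-root ordering that puts it in standard form is (alpha_3, alpha_2, alpha_4, alpha_1, alpha_5, alpha_6, alpha_7). So the algebra is type A_7, i.e. sl(8).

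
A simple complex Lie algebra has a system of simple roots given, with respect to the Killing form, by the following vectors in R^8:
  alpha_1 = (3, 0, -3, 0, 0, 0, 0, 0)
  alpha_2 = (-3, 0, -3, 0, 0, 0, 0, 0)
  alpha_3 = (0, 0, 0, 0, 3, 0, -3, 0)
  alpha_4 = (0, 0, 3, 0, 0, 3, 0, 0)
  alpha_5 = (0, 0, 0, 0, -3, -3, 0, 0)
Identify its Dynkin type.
D_5 (so(10))

Compute the Cartan integers a_ij = 2(alpha_i, alpha_j)/(alpha_j, alpha_j); the resulting 5x5 Cartan matrix is
[[2, 0, 0, -1, 0], [0, 2, 0, -1, 0], [0, 0, 2, 0, -1], [-1, -1, 0, 2, -1], [0, 0, -1, -1, 2]].
All simple roots have the same length, so the diagram is simply laced. The associated Dynkin diagram is a chain of 3 nodes with a fork of two nodes at one end (D_5), so the type is D_5 (the algebra so(10)).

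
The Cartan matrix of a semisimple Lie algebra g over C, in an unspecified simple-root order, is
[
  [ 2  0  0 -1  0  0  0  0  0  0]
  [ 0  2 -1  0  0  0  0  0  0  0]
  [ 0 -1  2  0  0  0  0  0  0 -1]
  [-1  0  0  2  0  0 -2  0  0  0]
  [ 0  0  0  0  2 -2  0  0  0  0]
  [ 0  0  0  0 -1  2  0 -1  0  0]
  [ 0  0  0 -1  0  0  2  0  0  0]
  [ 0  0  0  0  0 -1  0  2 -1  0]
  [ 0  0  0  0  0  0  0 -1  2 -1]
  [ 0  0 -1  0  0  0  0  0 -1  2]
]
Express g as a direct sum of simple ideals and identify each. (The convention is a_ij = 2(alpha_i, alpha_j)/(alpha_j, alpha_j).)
B_3 ⊕ C_7

The diagram associated to this matrix has two connected components: the simple roots {alpha_1, alpha_4, alpha_7} form a chain of 3 nodes with a double edge at one end; the terminal node there is the unique short simple root (B_3), and {alpha_2, alpha_3, alpha_5, alpha_6, alpha_8, alpha_9, alpha_10} form a chain of 7 nodes with a double edge at one end; the terminal node there is the unique long simple root (C_7). A semisimple Lie algebra decomposes uniquely as the direct sum of simple ideals, one per connected component of its Dynkin diagram, so g ≅ B_3 ⊕ C_7 (dimension 21 + 105 = 126).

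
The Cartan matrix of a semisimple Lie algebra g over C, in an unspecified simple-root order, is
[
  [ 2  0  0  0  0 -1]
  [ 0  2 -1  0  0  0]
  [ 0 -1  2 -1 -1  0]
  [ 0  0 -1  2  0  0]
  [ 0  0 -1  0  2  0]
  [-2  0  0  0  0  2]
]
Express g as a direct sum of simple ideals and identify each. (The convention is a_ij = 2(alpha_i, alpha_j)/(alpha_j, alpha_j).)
B_2 + D_4

The diagram associated to this matrix has two connected components: the simple roots {alpha_1, alpha_6} form a chain of 2 nodes with a double edge at one end; the terminal node there is the unique short simple root (B_2), and {alpha_2, alpha_3, alpha_4, alpha_5} form a chain of 2 nodes with a fork of two nodes at one end (D_4). A semisimple Lie algebra decomposes uniquely as the direct sum of simple ideals, one per connected component of its Dynkin diagram, so g ≅ B_2 ⊕ D_4 (dimension 10 + 28 = 38).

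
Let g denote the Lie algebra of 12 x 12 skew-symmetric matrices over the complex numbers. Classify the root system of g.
This is so(12) with 12 even, which has dimension 12(12-1)/2 = 66 and rank 12/2 = 6. In the classification of classical Lie algebras, the orthogonal algebra so(2n) in an even number of variables has type D_n; here n = 6, so the Dynkin diagram is a chain of 4 nodes with a fork of two nodes at one end (D_6). Hence the type is D_6.

D6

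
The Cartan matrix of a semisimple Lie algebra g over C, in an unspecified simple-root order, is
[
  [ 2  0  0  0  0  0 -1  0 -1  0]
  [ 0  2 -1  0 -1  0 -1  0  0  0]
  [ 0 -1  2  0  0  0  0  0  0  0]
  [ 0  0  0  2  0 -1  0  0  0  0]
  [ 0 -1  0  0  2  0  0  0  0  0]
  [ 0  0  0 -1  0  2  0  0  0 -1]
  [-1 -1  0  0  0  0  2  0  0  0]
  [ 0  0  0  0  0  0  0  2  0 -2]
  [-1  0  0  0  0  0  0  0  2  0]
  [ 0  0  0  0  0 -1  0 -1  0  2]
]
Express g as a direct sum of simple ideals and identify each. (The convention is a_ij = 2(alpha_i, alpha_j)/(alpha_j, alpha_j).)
The diagram associated to this matrix has two connected components: the simple roots {alpha_4, alpha_6, alpha_8, alpha_10} form a chain of 4 nodes with a double edge at one end; the terminal node there is the unique long simple root (C_4), and {alpha_1, alpha_2, alpha_3, alpha_5, alpha_7, alpha_9} form a chain of 4 nodes with a fork of two nodes at one end (D_6). A semisimple Lie algebra decomposes uniquely as the direct sum of simple ideals, one per connected component of its Dynkin diagram, so g ≅ C_4 ⊕ D_6 (dimension 36 + 66 = 102).

C_4 (sp(8)) + D_6 (so(12))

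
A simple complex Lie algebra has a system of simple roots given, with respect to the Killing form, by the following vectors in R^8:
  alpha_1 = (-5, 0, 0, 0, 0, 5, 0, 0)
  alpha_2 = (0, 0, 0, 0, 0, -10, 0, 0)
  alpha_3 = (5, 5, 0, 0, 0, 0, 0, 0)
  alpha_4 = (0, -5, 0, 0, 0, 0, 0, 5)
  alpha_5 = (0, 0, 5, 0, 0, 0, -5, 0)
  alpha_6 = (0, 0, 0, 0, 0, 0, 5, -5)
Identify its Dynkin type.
Compute the Cartan integers a_ij = 2(alpha_i, alpha_j)/(alpha_j, alpha_j); the resulting 6x6 Cartan matrix is
[[2, -1, -1, 0, 0, 0], [-2, 2, 0, 0, 0, 0], [-1, 0, 2, -1, 0, 0], [0, 0, -1, 2, 0, -1], [0, 0, 0, 0, 2, -1], [0, 0, 0, -1, -1, 2]].
The roots have two lengths (squared-length ratio 2:1); the short ones are alpha_{1,3,4,5,6}. The associated Dynkin diagram is a chain of 6 nodes with a double edge at one end; the terminal node there is the unique long simple root (C_6), so the type is C_6 (the algebra sp(12)).

C_6 (sp(12))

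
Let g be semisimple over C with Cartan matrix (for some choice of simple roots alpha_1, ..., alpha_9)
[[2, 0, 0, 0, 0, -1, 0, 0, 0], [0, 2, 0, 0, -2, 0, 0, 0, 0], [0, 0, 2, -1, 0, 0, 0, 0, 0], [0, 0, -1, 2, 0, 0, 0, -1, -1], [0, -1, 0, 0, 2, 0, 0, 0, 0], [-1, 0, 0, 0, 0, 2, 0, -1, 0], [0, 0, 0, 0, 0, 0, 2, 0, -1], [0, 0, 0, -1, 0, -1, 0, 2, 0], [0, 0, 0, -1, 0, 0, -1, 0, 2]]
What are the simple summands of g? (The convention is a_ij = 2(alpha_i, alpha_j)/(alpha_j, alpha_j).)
B_2 (so(5)) + E_7

The diagram associated to this matrix has two connected components: the simple roots {alpha_2, alpha_5} form a chain of 2 nodes with a double edge at one end; the terminal node there is the unique short simple root (B_2), and {alpha_1, alpha_3, alpha_4, alpha_6, alpha_7, alpha_8, alpha_9} form a chain of 6 nodes with one extra node attached to the third node from one end (E_7). A semisimple Lie algebra decomposes uniquely as the direct sum of simple ideals, one per connected component of its Dynkin diagram, so g ≅ B_2 ⊕ E_7 (dimension 10 + 133 = 143).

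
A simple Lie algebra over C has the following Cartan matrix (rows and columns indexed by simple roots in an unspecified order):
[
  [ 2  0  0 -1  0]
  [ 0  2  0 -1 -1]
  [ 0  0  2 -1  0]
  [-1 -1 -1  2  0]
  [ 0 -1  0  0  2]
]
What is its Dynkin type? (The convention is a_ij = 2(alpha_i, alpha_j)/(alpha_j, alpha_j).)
D5

The matrix has rank 5 with 2's on the diagonal. Reading the off-diagonal entries as Dynkin edges (a single edge where a_ij = a_ji = -1; a double or triple edge where a_ij * a_ji = 2 or 3), the diagram is a chain of 3 nodes with a fork of two nodes at one end (D_5). One simple-root ordering that puts it in standard form is (alpha_5, alpha_2, alpha_4, alpha_1, alpha_3). So the algebra is type D_5, i.e. so(10).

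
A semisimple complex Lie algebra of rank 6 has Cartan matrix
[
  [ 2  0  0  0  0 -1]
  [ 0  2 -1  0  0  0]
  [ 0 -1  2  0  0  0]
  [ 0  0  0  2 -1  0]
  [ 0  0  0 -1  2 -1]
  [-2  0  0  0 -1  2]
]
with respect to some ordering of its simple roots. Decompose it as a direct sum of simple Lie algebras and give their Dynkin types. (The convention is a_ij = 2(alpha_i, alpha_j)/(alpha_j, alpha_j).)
The diagram associated to this matrix has two connected components: the simple roots {alpha_2, alpha_3} form a chain of 2 nodes with single edges (A_2), and {alpha_1, alpha_4, alpha_5, alpha_6} form a chain of 4 nodes with a double edge at one end; the terminal node there is the unique short simple root (B_4). A semisimple Lie algebra decomposes uniquely as the direct sum of simple ideals, one per connected component of its Dynkin diagram, so g ≅ A_2 ⊕ B_4 (dimension 8 + 36 = 44).

A2 + B4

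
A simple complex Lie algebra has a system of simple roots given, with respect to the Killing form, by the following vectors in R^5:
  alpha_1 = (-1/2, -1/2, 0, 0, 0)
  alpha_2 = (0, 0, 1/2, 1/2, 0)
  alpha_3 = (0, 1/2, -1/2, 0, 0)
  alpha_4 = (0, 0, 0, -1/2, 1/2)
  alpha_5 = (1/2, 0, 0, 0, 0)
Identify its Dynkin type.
B_5 (so(11))

Compute the Cartan integers a_ij = 2(alpha_i, alpha_j)/(alpha_j, alpha_j); the resulting 5x5 Cartan matrix is
[[2, 0, -1, 0, -2], [0, 2, -1, -1, 0], [-1, -1, 2, 0, 0], [0, -1, 0, 2, 0], [-1, 0, 0, 0, 2]].
The roots have two lengths (squared-length ratio 2:1); the short ones are alpha_{5}. The associated Dynkin diagram is a chain of 5 nodes with a double edge at one end; the terminal node there is the unique short simple root (B_5), so the type is B_5 (the algebra so(11)).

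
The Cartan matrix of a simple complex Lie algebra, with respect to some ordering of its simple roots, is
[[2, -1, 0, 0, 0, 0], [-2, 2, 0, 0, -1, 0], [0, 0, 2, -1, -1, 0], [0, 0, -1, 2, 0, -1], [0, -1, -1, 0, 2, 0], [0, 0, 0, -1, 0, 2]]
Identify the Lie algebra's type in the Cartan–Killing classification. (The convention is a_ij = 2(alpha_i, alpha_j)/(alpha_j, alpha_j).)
B_6

The matrix has rank 6 with 2's on the diagonal. Reading the off-diagonal entries as Dynkin edges (a single edge where a_ij = a_ji = -1; a double or triple edge where a_ij * a_ji = 2 or 3), the diagram is a chain of 6 nodes with a double edge at one end; the terminal node there is the unique short simple root (B_6). One simple-root ordering that puts it in standard form is (alpha_6, alpha_4, alpha_3, alpha_5, alpha_2, alpha_1). So the algebra is type B_6, i.e. so(13).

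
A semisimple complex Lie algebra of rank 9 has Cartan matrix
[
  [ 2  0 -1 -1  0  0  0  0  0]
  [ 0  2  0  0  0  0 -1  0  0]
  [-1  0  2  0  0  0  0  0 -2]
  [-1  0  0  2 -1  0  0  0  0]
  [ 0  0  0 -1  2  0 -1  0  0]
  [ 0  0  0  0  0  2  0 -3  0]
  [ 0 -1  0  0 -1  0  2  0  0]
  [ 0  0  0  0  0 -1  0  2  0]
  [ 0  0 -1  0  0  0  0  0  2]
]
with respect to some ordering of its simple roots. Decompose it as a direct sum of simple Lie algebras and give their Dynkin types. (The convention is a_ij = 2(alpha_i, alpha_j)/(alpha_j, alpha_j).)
The diagram associated to this matrix has two connected components: the simple roots {alpha_1, alpha_2, alpha_3, alpha_4, alpha_5, alpha_7, alpha_9} form a chain of 7 nodes with a double edge at one end; the terminal node there is the unique short simple root (B_7), and {alpha_6, alpha_8} form two nodes joined by a triple edge (G_2). A semisimple Lie algebra decomposes uniquely as the direct sum of simple ideals, one per connected component of its Dynkin diagram, so g ≅ B_7 ⊕ G_2 (dimension 105 + 14 = 119).

type B_7 + type G_2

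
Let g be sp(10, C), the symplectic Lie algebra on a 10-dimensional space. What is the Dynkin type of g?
C_5

This is sp(10), which has dimension 10(10+1)/2 = 55 and rank 10/2 = 5. In the classification of classical Lie algebras, the symplectic algebra sp(2n) has type C_n; here n = 5, so the Dynkin diagram is a chain of 5 nodes with a double edge at one end; the terminal node there is the unique long simple root (C_5). Hence the type is C_5.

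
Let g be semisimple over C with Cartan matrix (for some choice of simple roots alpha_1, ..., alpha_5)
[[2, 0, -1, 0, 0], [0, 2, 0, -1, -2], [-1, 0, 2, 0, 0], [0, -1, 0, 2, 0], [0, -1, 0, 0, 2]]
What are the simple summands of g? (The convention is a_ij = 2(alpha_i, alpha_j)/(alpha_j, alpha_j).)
The diagram associated to this matrix has two connected components: the simple roots {alpha_1, alpha_3} form a chain of 2 nodes with single edges (A_2), and {alpha_2, alpha_4, alpha_5} form a chain of 3 nodes with a double edge at one end; the terminal node there is the unique short simple root (B_3). A semisimple Lie algebra decomposes uniquely as the direct sum of simple ideals, one per connected component of its Dynkin diagram, so g ≅ A_2 ⊕ B_3 (dimension 8 + 21 = 29).

A2 + B3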